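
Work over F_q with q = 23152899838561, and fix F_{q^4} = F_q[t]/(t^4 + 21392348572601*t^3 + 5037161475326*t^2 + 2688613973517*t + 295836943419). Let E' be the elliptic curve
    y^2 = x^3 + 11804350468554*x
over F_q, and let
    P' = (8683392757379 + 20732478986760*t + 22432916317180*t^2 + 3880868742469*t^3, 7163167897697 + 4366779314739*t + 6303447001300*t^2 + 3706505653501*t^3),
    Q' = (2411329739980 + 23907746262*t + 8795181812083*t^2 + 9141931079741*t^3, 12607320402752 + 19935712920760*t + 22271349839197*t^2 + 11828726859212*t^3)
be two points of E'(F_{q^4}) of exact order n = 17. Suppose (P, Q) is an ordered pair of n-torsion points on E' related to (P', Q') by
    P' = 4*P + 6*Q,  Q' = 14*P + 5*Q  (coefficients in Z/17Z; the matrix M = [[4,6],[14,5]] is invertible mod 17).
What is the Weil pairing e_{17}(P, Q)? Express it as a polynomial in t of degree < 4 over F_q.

e_{17}(aP+bQ,cP+dQ) = e_{17}(P,Q)^(ad-bc); with (a,b,c,d)=(4,6,14,5) this gives the det-17 law.
det M = 4*5 - 6*14 = -64 = 4 (mod 17); 4^{-1} = 13 (mod 17).
5-bit Miller (10001) on E'/F_{23152899838561} with a'=11804350468554, b'=0: accumulate tangent/chord ratios at Q'+S and P'+S'.
Result: e(P',Q') = 9735592454020 + 5512687595406*t + 14690979551369*t^2 + 9409270995474*t^3.
Thus e_{17}(P,Q) = 8927678744156 + 21305194819419*t + 17817352935416*t^2 + 7441099016575*t^3.

8927678744156 + 21305194819419*t + 17817352935416*t^2 + 7441099016575*t^3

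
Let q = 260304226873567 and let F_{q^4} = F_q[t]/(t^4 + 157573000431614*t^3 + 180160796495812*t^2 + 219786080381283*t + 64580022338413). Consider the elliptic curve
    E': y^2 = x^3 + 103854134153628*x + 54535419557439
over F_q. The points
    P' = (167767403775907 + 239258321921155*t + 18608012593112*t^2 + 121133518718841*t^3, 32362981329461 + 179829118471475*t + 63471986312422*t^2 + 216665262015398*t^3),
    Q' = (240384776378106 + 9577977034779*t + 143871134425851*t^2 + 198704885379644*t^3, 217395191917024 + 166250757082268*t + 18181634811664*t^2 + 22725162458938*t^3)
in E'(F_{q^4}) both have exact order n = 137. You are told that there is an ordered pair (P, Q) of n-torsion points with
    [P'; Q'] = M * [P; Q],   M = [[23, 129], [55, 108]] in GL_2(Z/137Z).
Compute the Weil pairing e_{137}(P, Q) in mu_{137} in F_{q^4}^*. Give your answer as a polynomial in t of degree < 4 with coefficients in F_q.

e_{137} is bilinear + alternating on E[137], so e_{137}(23*P + 129*Q, 55*P + 108*Q) = e_{137}(P,Q)^(23*108-129*55).
Inverting 47 mod 137: 35. Thus e_{137}(P,Q) = e(P',Q')^{35}.
Miller loop for e_{137} over F_{260304226873567^4}: bits of 137 = 10001001; 7 double steps + 2 add steps, l/v at each.
Result: e(P',Q') = 75885039096006 + 74841024844722*t + 52357120517135*t^2 + 126098678355225*t^3.
e_{137}(P,Q) = (75885039096006 + 74841024844722*t + 52357120517135*t^2 + 126098678355225*t^3)^{35} = 130496168035489 + 117090207646767*t + 68805394388956*t^2 + 51304598000579*t^3.

130496168035489 + 117090207646767*t + 68805394388956*t^2 + 51304598000579*t^3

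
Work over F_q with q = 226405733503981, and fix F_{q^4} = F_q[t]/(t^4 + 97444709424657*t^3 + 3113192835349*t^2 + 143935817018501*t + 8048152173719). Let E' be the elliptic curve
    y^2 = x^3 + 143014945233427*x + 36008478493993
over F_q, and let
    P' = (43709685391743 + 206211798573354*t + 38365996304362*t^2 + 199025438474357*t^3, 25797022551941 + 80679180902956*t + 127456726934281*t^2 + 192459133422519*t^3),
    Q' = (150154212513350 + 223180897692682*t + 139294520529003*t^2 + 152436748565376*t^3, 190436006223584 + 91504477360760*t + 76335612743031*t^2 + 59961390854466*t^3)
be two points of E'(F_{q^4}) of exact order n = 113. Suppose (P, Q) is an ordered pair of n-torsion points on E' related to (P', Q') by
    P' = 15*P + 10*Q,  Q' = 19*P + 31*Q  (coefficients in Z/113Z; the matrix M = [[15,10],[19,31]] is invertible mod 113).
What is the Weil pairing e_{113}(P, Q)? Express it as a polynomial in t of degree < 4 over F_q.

53187937732548 + 73424568274150*t + 162040105967911*t^2 + 61402956483792*t^3

Since e_{113}(P,P)=e_{113}(Q,Q)=1 and e_{113}(Q,P)=e_{113}(P,Q)^{-1}, expanding e_{113}(15*P + 10*Q,19*P + 31*Q) leaves e(P,Q)^det(M).
So e_{113}(P,Q) = e_{113}(P',Q')^{30}, since 49*30 = 1 mod 113.
Build f_{113,P'} and f_{113,Q'} via the 7-bit ladder of 113=1110001_2; evaluate at shifted divisors; quotient in F_{226405733503981^4}.
Miller gives e_{113}(P',Q') = 208817574156552 + 41400251081147*t + 162969854382679*t^2 + 107615062879522*t^3 in F_{226405733503981^4}.
Raise to 30: e(P,Q) = 53187937732548 + 73424568274150*t + 162040105967911*t^2 + 61402956483792*t^3 in mu_{113}.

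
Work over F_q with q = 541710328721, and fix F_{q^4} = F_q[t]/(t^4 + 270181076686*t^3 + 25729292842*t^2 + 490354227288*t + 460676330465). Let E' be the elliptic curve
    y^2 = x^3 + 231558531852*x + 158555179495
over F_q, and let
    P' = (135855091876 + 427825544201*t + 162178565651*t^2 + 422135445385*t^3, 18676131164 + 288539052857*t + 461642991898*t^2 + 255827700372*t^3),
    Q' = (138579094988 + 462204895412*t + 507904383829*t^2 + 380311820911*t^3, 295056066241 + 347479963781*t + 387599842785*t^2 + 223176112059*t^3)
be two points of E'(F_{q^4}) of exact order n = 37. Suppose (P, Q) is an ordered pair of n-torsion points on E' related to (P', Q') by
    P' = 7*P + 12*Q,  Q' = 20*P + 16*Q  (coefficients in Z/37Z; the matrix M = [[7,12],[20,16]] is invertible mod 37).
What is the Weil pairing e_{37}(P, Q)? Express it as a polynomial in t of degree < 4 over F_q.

460008393642 + 344770754814*t + 272407601094*t^2 + 250981156028*t^3

e_{37}(aP+bQ,cP+dQ) = e_{37}(P,Q)^(ad-bc); with (a,b,c,d)=(7,12,20,16) this gives the det-37 law.
So e_{37}(P,Q) = e_{37}(P',Q')^{13}, since 20*13 = 1 mod 37.
Build f_{37,P'} and f_{37,Q'} via the 6-bit ladder of 37=100101_2; evaluate at shifted divisors; quotient in F_{541710328721^4}.
e_{37}(P',Q') = 343043567376 + 74026117861*t + 416445324348*t^2 + 465743787121*t^3.
(343043567376 + 74026117861*t + 416445324348*t^2 + 465743787121*t^3)^{13} mod (541710328721,f) = 460008393642 + 344770754814*t + 272407601094*t^2 + 250981156028*t^3.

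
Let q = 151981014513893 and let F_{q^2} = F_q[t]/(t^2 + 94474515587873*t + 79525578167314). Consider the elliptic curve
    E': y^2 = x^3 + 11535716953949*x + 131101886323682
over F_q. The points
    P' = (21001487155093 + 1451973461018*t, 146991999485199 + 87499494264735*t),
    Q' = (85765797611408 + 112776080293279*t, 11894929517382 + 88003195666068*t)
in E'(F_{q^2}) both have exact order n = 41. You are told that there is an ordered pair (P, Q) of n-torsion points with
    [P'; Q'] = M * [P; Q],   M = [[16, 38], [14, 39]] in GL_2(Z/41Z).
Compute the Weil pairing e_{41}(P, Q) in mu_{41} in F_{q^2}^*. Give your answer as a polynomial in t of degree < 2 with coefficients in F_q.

Alternating bilinearity on E[41] (values in mu_{41} in F_{151981014513893^2}) gives e(P',Q') = e(P,Q)^det(M).
det M = 16*39 - 38*14 = 92 = 10 (mod 41); 10^{-1} = 37 (mod 41).
Build f_{41,P'} and f_{41,Q'} via the 6-bit ladder of 41=101001_2; evaluate at shifted divisors; quotient in F_{151981014513893^2}.
Result: e(P',Q') = 98166793245858 + 38038989199998*t.
Thus e_{41}(P,Q) = 45261823741930 + 130613310897704*t.

45261823741930 + 130613310897704*t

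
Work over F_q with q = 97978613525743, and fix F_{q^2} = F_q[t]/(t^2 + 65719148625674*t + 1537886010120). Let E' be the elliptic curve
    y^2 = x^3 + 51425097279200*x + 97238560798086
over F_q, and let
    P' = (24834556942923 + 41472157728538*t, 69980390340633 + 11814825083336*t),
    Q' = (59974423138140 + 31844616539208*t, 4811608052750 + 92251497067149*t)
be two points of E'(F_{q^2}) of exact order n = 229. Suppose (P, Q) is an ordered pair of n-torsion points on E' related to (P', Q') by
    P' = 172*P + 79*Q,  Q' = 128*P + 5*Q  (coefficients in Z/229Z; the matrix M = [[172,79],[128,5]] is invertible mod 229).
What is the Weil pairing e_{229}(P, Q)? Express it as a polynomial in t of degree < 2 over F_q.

e_{229} is bilinear + alternating on E[229], so e_{229}(172*P + 79*Q, 128*P + 5*Q) = e_{229}(P,Q)^(172*5-79*128).
So e_{229}(P,Q) = e_{229}(P',Q')^{112}, since 137*112 = 1 mod 229.
Run Miller on y^2=x^3+51425097279200*x+97238560798086 over F_{97978613525743}: ladder 11100101 (8 bits); e = f_P(D_Q)/f_Q(D_P).
So e_{229}(P',Q') = 12503153498017 + 83990294228044*t.
(12503153498017 + 83990294228044*t)^{112} mod (97978613525743,f) = 76131608565002 + 1698858739931*t.

76131608565002 + 1698858739931*t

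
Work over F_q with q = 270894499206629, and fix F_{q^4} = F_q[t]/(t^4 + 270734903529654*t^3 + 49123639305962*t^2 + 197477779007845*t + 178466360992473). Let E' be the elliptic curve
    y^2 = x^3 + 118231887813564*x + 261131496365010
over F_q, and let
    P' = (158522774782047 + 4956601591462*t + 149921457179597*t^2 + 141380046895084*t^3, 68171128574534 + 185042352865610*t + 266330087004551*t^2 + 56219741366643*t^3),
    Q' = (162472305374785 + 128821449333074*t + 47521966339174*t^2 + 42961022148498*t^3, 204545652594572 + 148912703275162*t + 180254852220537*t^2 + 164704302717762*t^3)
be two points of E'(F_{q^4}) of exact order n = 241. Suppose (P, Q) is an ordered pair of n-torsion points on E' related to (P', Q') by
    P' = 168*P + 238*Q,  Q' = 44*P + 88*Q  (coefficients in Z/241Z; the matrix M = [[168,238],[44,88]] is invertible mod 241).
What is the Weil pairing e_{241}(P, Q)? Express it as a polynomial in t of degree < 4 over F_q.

e_{241} is bilinear + alternating on E[241], so e_{241}(168*P + 238*Q, 44*P + 88*Q) = e_{241}(P,Q)^(168*88-238*44).
168*88 - 238*44 = 4312; reduced mod 241: det = 215, inverse 139.
Run Miller on y^2=x^3+118231887813564*x+261131496365010 over F_{270894499206629}: ladder 11110001 (8 bits); e = f_P(D_Q)/f_Q(D_P).
e_{241}(P',Q') = 90745946470577 + 264229159527798*t + 123587949632122*t^2 + 235657805021984*t^3.
Hence e(P,Q) = 98798249780738 + 229301134423949*t + 223535681200525*t^2 + 218016192019341*t^3 in F_{270894499206629^4}^*.

98798249780738 + 229301134423949*t + 223535681200525*t^2 + 218016192019341*t^3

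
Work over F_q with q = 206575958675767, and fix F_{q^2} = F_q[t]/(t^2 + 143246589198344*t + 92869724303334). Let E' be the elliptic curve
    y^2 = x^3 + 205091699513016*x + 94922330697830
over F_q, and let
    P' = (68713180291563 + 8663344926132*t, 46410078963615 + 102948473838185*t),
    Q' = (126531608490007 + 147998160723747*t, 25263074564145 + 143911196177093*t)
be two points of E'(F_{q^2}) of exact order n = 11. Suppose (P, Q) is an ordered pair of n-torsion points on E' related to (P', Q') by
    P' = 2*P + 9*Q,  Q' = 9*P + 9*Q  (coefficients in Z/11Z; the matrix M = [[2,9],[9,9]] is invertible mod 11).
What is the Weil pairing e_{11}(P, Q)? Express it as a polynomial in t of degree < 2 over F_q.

The 11-Weil pairing on E[11] over F_{206575958675767} is alternating-bilinear: e_{11}(P',Q') = e_{11}(P,Q)^det(M).
Inverting 3 mod 11: 4. Thus e_{11}(P,Q) = e(P',Q')^{4}.
4-bit Miller (1011) on E'/F_{206575958675767} with a'=205091699513016, b'=94922330697830: accumulate tangent/chord ratios at Q'+S and P'+S'.
So e_{11}(P',Q') = 34772447634051 + 149331155648908*t.
Finally e_{11}(P,Q) = 162796245671245 + 63309965289729*t.

162796245671245 + 63309965289729*t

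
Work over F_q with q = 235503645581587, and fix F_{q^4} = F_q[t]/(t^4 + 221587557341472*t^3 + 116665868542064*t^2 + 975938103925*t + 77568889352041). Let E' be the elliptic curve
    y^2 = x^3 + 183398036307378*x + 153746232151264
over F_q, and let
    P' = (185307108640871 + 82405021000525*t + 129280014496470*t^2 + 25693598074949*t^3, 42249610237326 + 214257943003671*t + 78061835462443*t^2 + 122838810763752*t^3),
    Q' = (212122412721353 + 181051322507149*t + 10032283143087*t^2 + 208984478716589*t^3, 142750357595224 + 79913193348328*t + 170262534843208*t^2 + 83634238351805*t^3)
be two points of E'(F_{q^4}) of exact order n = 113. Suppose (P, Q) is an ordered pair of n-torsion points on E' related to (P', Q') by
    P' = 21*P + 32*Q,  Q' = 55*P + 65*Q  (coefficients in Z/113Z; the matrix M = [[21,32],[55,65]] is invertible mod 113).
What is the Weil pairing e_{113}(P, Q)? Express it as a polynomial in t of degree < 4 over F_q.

184266977308130 + 171941626418679*t + 183272791908637*t^2 + 148703345942386*t^3

Since e_{113}(P,P)=e_{113}(Q,Q)=1 and e_{113}(Q,P)=e_{113}(P,Q)^{-1}, expanding e_{113}(21*P + 32*Q,55*P + 65*Q) leaves e(P,Q)^det(M).
21*65 - 32*55 = -395; reduced mod 113: det = 57, inverse 2.
Build f_{113,P'} and f_{113,Q'} via the 7-bit ladder of 113=1110001_2; evaluate at shifted divisors; quotient in F_{235503645581587^4}.
Miller gives e_{113}(P',Q') = 954049688135 + 202374412915744*t + 151941081348383*t^2 + 32633521272290*t^3 in F_{235503645581587^4}.
Hence e(P,Q) = 184266977308130 + 171941626418679*t + 183272791908637*t^2 + 148703345942386*t^3 in F_{235503645581587^4}^*.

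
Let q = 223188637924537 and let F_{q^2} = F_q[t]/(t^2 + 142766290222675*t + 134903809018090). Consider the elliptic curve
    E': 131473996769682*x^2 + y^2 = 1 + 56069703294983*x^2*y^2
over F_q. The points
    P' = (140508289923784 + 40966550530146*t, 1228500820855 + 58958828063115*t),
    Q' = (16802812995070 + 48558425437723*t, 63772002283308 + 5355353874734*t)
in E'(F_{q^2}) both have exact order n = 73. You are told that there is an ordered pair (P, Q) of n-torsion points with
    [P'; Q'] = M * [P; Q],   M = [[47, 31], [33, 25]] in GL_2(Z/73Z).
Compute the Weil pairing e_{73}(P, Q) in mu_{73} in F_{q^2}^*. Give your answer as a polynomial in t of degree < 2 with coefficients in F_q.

57564911737502 + 25876192163185*t

Under M = [[47,31],[33,25]] in GL_2(Z/73), e_{73}(P',Q') = e_{73}(P,Q)^(47*25-31*33 mod 73).
Inverting 6 mod 73: 61. Thus e_{73}(P,Q) = e(P',Q')^{61}.
Map (x,y)_Ed via u=(1+y)/(1-y), v=(1+y)/((1-y)x) to Montgomery A=51626245137454,B=196822713716420; then to (a',b')=(182139300903975,88972129400909).
7-bit Miller (1001001) on E'/F_{223188637924537} with a'=182139300903975, b'=88972129400909: accumulate tangent/chord ratios at Q'+S and P'+S'.
f_P(D_Q)/f_Q(D_P) = 60510771415266 + 84897931661199*t.
e_{73}(P,Q) = (60510771415266 + 84897931661199*t)^{61} = 57564911737502 + 25876192163185*t.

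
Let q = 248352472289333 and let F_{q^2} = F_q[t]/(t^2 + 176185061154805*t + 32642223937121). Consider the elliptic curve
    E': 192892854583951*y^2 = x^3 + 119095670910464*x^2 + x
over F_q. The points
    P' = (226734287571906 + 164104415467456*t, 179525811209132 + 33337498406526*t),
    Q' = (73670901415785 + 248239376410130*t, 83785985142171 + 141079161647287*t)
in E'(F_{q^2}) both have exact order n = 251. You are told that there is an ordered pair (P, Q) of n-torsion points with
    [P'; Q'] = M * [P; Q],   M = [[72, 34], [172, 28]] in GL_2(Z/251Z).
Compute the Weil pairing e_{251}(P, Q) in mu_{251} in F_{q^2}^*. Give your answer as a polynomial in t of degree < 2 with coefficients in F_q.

e_{251}(aP+bQ,cP+dQ) = e_{251}(P,Q)^(ad-bc); with (a,b,c,d)=(72,34,172,28) this gives the det-251 law.
Inverting 184 mod 251: 236. Thus e_{251}(P,Q) = e(P',Q')^{236}.
Montgomery->Weierstrass: x_W = 120132270253808*x+87099742586378, y_W=120132270253808*y on F_{248352472289333}; lands on y^2=x^3+25676092062414*x+103654151155659.
Run Miller on y^2=x^3+25676092062414*x+103654151155659 over F_{248352472289333}: ladder 11111011 (8 bits); e = f_P(D_Q)/f_Q(D_P).
Result: e(P',Q') = 221744212889304 + 127221392755271*t.
Raise to 236: e(P,Q) = 247386537643916 + 53621100836049*t in mu_{251}.

247386537643916 + 53621100836049*t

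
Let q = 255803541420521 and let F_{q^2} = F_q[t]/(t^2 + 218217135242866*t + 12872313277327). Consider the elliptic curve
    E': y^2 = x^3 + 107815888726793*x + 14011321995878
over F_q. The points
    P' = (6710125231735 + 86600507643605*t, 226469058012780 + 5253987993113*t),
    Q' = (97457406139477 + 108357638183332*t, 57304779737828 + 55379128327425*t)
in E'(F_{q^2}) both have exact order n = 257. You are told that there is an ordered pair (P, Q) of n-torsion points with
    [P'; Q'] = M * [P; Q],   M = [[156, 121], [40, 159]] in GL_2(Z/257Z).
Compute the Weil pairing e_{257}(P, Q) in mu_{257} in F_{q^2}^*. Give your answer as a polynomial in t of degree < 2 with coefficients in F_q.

Under M = [[156,121],[40,159]] in GL_2(Z/257), e_{257}(P',Q') = e_{257}(P,Q)^(156*159-121*40 mod 257).
det M = 156*159 - 121*40 = 19964 = 175 (mod 257); 175^{-1} = 47 (mod 257).
Run Miller on y^2=x^3+107815888726793*x+14011321995878 over F_{255803541420521}: ladder 100000001 (9 bits); e = f_P(D_Q)/f_Q(D_P).
Miller gives e_{257}(P',Q') = 95182881697340 + 100126308018*t in F_{255803541420521^2}.
Hence e(P,Q) = 9196890173943 + 12498929253934*t in F_{255803541420521^2}^*.

9196890173943 + 12498929253934*t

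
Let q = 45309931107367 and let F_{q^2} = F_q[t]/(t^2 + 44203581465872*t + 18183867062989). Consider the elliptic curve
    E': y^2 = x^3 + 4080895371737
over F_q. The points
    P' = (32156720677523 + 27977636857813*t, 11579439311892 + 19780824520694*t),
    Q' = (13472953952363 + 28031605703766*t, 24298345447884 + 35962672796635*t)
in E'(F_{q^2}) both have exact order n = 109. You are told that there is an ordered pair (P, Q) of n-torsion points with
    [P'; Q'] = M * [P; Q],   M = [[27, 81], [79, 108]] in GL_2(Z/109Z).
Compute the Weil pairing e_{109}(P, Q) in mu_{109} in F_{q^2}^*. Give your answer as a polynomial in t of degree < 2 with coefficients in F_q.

23513223363952 + 19388172523640*t

e_{109}(aP+bQ,cP+dQ) = e_{109}(P,Q)^(ad-bc); with (a,b,c,d)=(27,81,79,108) this gives the det-109 law.
So e_{109}(P,Q) = e_{109}(P',Q')^{22}, since 5*22 = 1 mod 109.
n = 109 = (1101101)_2 (7 bits, wt 5); accumulate f_{109,P'}(Q'+S)/f_{109,P'}(S) along the 6-step ladder.
Miller gives e_{109}(P',Q') = 41205628490052 + 1954929442534*t in F_{45309931107367^2}.
Thus e_{109}(P,Q) = 23513223363952 + 19388172523640*t.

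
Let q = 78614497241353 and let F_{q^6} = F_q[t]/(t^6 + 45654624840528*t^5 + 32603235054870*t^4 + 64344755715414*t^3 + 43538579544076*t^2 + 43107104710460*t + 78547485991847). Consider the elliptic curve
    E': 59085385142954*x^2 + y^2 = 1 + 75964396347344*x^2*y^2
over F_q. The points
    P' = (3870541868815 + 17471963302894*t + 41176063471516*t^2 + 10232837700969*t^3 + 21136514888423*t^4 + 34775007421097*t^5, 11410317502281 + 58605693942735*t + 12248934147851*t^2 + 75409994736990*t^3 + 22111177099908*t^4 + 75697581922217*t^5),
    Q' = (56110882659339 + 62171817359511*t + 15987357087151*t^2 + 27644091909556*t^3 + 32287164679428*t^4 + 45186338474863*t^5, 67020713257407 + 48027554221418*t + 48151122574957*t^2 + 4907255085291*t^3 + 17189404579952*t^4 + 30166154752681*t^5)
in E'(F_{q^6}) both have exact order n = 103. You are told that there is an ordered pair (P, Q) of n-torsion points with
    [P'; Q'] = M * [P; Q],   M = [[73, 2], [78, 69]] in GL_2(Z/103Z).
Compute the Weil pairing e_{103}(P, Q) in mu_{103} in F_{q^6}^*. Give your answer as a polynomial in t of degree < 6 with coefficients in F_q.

40076853342017 + 63380785976237*t + 73327504948768*t^2 + 67790297424145*t^3 + 24706437967342*t^4 + 25878968376070*t^5

Alternating bilinearity on E[103] (values in mu_{103} in F_{78614497241353^6}) gives e(P',Q') = e(P,Q)^det(M).
det(M) mod 103 = 40; its inverse in (Z/103)^* is 85 (check: 40*85 mod 103 = 1).
Edwards a_E,d_E -> Montgomery A=17860382167201,B=42752080272444 -> Weierstrass 65418527130701,56518937242097 via alpha=48713129328834,beta=35087495819579.
Double-and-add over 1100111: 7-1 doublings, 5-1 additions; each step l_{T,T}/v_{2T} or l_{T,P'}/v at Q'+S for random S.
e_{103}(P',Q') = 52686420740832 + 54895535326476*t + 66506633253717*t^2 + 74600758826840*t^3 + 5131819999101*t^4 + 36056193758377*t^5.
(52686420740832 + 54895535326476*t + 66506633253717*t^2 + 74600758826840*t^3 + 5131819999101*t^4 + 36056193758377*t^5)^{85} mod (78614497241353,f) = 40076853342017 + 63380785976237*t + 73327504948768*t^2 + 67790297424145*t^3 + 24706437967342*t^4 + 25878968376070*t^5.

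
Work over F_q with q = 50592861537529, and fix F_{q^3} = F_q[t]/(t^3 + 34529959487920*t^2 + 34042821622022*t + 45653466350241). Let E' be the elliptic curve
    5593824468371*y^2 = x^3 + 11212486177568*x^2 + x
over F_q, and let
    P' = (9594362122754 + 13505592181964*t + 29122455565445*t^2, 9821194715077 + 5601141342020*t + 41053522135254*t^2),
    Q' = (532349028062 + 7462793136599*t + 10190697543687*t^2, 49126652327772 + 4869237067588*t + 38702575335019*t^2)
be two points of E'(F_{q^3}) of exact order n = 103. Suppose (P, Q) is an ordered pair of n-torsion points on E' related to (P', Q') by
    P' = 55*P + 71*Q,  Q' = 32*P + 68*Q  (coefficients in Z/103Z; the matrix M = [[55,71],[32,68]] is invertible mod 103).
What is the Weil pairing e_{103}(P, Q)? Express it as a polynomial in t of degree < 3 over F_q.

15266649826575 + 19228149437305*t + 47113235734534*t^2

Alternating bilinearity on E[103] (values in mu_{103} in F_{50592861537529^3}) gives e(P',Q') = e(P,Q)^det(M).
Inverting 26 mod 103: 4. Thus e_{103}(P,Q) = e(P',Q')^{4}.
(x,y)|->(16412154135057x+23392270031729,16412154135057y) sends E' to y^2=x^3+12142633175312*x+3530287375460.
Miller loop for e_{103} over F_{50592861537529^3}: bits of 103 = 1100111; 6 double steps + 4 add steps, l/v at each.
Result: e(P',Q') = 29176420192182 + 27075243488950*t + 9658254686579*t^2.
(29176420192182 + 27075243488950*t + 9658254686579*t^2)^{4} mod (50592861537529,f) = 15266649826575 + 19228149437305*t + 47113235734534*t^2.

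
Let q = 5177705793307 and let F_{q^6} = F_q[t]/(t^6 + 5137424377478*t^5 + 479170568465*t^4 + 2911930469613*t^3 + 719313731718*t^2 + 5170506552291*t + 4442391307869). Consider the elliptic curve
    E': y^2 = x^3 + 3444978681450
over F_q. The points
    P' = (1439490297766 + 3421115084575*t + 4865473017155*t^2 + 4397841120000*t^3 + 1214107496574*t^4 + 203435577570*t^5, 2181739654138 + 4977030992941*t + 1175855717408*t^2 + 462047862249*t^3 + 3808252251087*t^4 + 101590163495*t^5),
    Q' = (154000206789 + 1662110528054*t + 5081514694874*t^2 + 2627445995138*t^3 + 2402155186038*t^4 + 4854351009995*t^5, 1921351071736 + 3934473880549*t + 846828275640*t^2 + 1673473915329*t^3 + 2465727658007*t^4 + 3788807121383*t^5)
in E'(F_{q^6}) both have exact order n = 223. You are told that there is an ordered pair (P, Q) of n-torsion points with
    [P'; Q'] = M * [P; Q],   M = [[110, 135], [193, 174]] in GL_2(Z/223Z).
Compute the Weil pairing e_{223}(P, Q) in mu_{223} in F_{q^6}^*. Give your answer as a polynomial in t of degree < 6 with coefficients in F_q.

3722471472838 + 4843898292521*t + 4181895668940*t^2 + 2276437072002*t^3 + 1359420162423*t^4 + 3641834857053*t^5

Alternating bilinearity on E[223] (values in mu_{223} in F_{5177705793307^6}) gives e(P',Q') = e(P,Q)^det(M).
det M = 110*174 - 135*193 = -6915 = 221 (mod 223); 221^{-1} = 111 (mod 223).
Double-and-add over 11011111: 8-1 doublings, 7-1 additions; each step l_{T,T}/v_{2T} or l_{T,P'}/v at Q'+S for random S.
So e_{223}(P',Q') = 4770450313262 + 3983171610825*t + 1539711879415*t^2 + 4987245554120*t^3 + 4918484832753*t^4 + 4235704406318*t^5.
Hence e(P,Q) = 3722471472838 + 4843898292521*t + 4181895668940*t^2 + 2276437072002*t^3 + 1359420162423*t^4 + 3641834857053*t^5 in F_{5177705793307^6}^*.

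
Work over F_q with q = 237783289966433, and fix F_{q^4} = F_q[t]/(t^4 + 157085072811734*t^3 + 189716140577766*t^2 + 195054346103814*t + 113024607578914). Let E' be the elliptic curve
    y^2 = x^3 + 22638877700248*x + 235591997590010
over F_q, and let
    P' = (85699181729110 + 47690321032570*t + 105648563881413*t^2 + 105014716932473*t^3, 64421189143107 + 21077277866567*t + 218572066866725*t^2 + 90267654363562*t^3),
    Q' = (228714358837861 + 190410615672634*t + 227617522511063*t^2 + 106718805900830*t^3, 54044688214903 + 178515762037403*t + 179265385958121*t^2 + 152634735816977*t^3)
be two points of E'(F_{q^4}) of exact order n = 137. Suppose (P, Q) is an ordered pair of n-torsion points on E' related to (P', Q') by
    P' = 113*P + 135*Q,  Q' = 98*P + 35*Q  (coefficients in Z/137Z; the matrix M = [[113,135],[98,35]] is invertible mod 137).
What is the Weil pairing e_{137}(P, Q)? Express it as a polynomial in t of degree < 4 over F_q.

e_{137}(aP+bQ,cP+dQ) = e_{137}(P,Q)^(ad-bc); with (a,b,c,d)=(113,135,98,35) this gives the det-137 law.
So e_{137}(P,Q) = e_{137}(P',Q')^{127}, since 41*127 = 1 mod 137.
Double-and-add over 10001001: 8-1 doublings, 3-1 additions; each step l_{T,T}/v_{2T} or l_{T,P'}/v at Q'+S for random S.
So e_{137}(P',Q') = 79133236035966 + 160940058568545*t + 122939726195298*t^2 + 66466182579650*t^3.
e_{137}(P,Q) = (79133236035966 + 160940058568545*t + 122939726195298*t^2 + 66466182579650*t^3)^{127} = 196282482070470 + 83358363138245*t + 21737315370103*t^2 + 177334626367407*t^3.

196282482070470 + 83358363138245*t + 21737315370103*t^2 + 177334626367407*t^3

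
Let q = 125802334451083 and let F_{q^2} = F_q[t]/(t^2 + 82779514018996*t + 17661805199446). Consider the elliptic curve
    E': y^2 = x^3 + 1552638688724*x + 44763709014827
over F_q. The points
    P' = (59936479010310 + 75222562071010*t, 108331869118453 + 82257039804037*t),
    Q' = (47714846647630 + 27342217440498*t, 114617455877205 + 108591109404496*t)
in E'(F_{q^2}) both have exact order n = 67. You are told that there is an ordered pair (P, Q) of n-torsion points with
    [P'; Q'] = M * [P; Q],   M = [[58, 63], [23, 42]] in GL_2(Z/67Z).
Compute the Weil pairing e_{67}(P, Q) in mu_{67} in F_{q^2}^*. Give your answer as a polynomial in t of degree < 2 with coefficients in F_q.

Alternating bilinearity on E[67] (values in mu_{67} in F_{125802334451083^2}) gives e(P',Q') = e(P,Q)^det(M).
Inverting 49 mod 67: 26. Thus e_{67}(P,Q) = e(P',Q')^{26}.
Miller loop for e_{67} over F_{125802334451083^2}: bits of 67 = 1000011; 6 double steps + 2 add steps, l/v at each.
Miller gives e_{67}(P',Q') = 83035879938339 + 56517000570037*t in F_{125802334451083^2}.
e_{67}(P,Q) = (83035879938339 + 56517000570037*t)^{26} = 57798787149509 + 124834215569079*t.

57798787149509 + 124834215569079*t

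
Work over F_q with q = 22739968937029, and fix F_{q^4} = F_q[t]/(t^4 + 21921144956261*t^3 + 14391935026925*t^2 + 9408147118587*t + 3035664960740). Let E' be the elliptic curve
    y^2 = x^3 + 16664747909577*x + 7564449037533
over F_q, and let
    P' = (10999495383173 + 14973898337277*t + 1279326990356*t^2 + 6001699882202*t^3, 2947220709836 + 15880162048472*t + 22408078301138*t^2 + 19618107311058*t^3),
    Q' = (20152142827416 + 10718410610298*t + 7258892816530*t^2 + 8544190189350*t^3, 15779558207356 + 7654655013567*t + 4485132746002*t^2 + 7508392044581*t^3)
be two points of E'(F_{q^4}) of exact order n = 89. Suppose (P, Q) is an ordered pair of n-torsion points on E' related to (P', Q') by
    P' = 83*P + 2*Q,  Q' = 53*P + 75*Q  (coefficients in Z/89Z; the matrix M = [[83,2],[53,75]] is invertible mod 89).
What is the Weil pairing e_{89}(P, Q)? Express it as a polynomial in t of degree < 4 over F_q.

20179854081864 + 6143378959753*t + 18822467504801*t^2 + 22251296919034*t^3

Alternating bilinearity on E[89] (values in mu_{89} in F_{22739968937029^4}) gives e(P',Q') = e(P,Q)^det(M).
So e_{89}(P,Q) = e_{89}(P',Q')^{4}, since 67*4 = 1 mod 89.
7-bit Miller (1011001) on E'/F_{22739968937029} with a'=16664747909577, b'=7564449037533: accumulate tangent/chord ratios at Q'+S and P'+S'.
Result: e(P',Q') = 11010686934584 + 15172001816819*t + 17182609150067*t^2 + 11685116173983*t^3.
Raise to 4: e(P,Q) = 20179854081864 + 6143378959753*t + 18822467504801*t^2 + 22251296919034*t^3 in mu_{89}.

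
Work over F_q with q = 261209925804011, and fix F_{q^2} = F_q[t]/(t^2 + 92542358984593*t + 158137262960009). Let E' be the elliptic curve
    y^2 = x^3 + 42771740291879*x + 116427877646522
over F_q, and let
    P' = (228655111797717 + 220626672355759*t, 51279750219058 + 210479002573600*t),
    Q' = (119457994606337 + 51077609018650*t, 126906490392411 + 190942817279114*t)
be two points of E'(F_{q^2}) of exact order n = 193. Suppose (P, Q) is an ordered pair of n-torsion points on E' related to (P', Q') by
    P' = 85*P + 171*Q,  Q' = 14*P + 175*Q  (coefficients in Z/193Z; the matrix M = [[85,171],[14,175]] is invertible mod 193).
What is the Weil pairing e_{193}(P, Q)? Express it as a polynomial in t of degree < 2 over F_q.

251715621813368 + 36493117662138*t

e_{193}(aP+bQ,cP+dQ) = e_{193}(P,Q)^(ad-bc); with (a,b,c,d)=(85,171,14,175) this gives the det-193 law.
Inverting 129 mod 193: 3. Thus e_{193}(P,Q) = e(P',Q')^{3}.
8-bit Miller (11000001) on E'/F_{261209925804011} with a'=42771740291879, b'=116427877646522: accumulate tangent/chord ratios at Q'+S and P'+S'.
Miller gives e_{193}(P',Q') = 80309622758823 + 95735225780448*t in F_{261209925804011^2}.
e_{193}(P,Q) = (80309622758823 + 95735225780448*t)^{3} = 251715621813368 + 36493117662138*t.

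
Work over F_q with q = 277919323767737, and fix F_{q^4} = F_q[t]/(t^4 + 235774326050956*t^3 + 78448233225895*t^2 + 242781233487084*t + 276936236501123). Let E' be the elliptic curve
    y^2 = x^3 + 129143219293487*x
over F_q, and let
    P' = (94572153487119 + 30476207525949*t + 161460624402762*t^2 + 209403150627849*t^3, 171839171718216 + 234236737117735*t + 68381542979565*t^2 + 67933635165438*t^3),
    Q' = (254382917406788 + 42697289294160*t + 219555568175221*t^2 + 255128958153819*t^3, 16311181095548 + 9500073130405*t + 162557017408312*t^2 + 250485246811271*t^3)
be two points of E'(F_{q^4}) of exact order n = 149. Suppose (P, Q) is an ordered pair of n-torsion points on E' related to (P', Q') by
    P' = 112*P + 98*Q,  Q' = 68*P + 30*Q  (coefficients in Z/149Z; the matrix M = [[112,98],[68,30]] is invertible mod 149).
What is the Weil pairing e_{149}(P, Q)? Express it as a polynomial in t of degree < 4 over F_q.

e_{149}(aP+bQ,cP+dQ) = e_{149}(P,Q)^(ad-bc); with (a,b,c,d)=(112,98,68,30) this gives the det-149 law.
So e_{149}(P,Q) = e_{149}(P',Q')^{63}, since 123*63 = 1 mod 149.
Miller loop for e_{149} over F_{277919323767737^4}: bits of 149 = 10010101; 7 double steps + 3 add steps, l/v at each.
So e_{149}(P',Q') = 170203418929169 + 107748674065410*t + 158686687841650*t^2 + 86658195894211*t^3.
e_{149}(P,Q) = (170203418929169 + 107748674065410*t + 158686687841650*t^2 + 86658195894211*t^3)^{63} = 192987342521074 + 134346723199789*t + 75026612468827*t^2 + 34406728499885*t^3.

192987342521074 + 134346723199789*t + 75026612468827*t^2 + 34406728499885*t^3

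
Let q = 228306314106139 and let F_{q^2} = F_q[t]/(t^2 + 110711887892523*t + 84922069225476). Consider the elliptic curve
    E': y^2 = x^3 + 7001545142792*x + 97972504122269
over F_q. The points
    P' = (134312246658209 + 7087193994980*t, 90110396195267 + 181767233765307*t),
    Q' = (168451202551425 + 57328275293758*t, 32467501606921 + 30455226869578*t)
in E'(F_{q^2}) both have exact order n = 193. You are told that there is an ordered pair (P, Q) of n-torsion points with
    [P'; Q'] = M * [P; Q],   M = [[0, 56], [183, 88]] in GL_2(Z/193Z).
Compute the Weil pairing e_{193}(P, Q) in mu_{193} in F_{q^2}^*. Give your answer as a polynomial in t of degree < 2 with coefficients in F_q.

48730784164076 + 198861629997946*t

Alternating bilinearity on E[193] (values in mu_{193} in F_{228306314106139^2}) gives e(P',Q') = e(P,Q)^det(M).
Hence e(P,Q) = e(P',Q')^{132} where 132 = 174^{-1} mod 193.
Run Miller on y^2=x^3+7001545142792*x+97972504122269 over F_{228306314106139}: ladder 11000001 (8 bits); e = f_P(D_Q)/f_Q(D_P).
e_{193}(P',Q') = 224202051429570 + 12217196043767*t.
e_{193}(P,Q) = (224202051429570 + 12217196043767*t)^{132} = 48730784164076 + 198861629997946*t.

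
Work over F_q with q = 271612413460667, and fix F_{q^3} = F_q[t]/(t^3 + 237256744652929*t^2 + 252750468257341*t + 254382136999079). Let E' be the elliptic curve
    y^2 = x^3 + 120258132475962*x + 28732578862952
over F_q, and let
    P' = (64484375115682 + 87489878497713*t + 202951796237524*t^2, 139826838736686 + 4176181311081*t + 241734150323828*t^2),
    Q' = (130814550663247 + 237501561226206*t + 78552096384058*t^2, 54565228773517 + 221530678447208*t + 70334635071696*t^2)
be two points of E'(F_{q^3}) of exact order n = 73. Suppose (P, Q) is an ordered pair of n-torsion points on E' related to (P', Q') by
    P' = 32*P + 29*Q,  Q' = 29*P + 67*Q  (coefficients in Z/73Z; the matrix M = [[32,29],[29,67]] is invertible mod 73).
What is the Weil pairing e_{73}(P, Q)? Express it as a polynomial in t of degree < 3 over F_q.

Alternating bilinearity on E[73] (values in mu_{73} in F_{271612413460667^3}) gives e(P',Q') = e(P,Q)^det(M).
det M = 32*67 - 29*29 = 1303 = 62 (mod 73); 62^{-1} = 53 (mod 73).
Build f_{73,P'} and f_{73,Q'} via the 7-bit ladder of 73=1001001_2; evaluate at shifted divisors; quotient in F_{271612413460667^3}.
f_P(D_Q)/f_Q(D_P) = 144472975708385 + 213036419491504*t + 46582139956392*t^2.
(144472975708385 + 213036419491504*t + 46582139956392*t^2)^{53} mod (271612413460667,f) = 97659846745656 + 259454405132954*t + 215764325193811*t^2.

97659846745656 + 259454405132954*t + 215764325193811*t^2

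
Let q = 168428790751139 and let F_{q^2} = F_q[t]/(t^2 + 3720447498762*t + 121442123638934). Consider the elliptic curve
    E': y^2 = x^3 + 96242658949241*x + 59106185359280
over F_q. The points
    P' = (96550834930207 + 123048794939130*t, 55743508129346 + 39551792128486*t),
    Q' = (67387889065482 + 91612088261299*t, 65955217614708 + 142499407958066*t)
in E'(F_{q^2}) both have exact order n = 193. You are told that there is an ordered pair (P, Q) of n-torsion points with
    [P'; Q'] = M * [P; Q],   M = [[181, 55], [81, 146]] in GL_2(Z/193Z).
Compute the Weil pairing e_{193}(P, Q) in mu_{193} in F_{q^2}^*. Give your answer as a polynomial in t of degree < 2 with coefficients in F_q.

19236615736313 + 162579359669398*t

Since e_{193}(P,P)=e_{193}(Q,Q)=1 and e_{193}(Q,P)=e_{193}(P,Q)^{-1}, expanding e_{193}(181*P + 55*Q,81*P + 146*Q) leaves e(P,Q)^det(M).
181*146 - 55*81 = 21971; reduced mod 193: det = 162, inverse 56.
Build f_{193,P'} and f_{193,Q'} via the 8-bit ladder of 193=11000001_2; evaluate at shifted divisors; quotient in F_{168428790751139^2}.
Result: e(P',Q') = 118775888487060 + 64333387607382*t.
Hence e(P,Q) = 19236615736313 + 162579359669398*t in F_{168428790751139^2}^*.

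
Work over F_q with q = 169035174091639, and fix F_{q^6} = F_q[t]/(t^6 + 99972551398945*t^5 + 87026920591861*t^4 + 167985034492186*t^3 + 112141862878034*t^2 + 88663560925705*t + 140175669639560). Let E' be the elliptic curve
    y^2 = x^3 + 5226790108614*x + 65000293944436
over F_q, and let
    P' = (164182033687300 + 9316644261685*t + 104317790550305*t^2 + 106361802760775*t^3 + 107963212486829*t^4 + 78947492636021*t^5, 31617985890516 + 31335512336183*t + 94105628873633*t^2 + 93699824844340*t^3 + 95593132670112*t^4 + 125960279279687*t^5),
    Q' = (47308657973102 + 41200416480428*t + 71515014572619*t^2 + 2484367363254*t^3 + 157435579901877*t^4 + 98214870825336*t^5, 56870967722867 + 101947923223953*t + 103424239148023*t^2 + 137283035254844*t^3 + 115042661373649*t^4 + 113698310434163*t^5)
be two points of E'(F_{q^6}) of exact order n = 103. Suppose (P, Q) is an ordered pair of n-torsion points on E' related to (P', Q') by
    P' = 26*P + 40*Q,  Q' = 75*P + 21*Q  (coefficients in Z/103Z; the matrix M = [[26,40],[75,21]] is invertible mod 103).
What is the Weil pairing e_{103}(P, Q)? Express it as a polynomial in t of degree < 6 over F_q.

129704753623020 + 166698901857844*t + 80729458167716*t^2 + 100538784702783*t^3 + 12028955067741*t^4 + 134542147518746*t^5

Alternating bilinearity on E[103] (values in mu_{103} in F_{169035174091639^6}) gives e(P',Q') = e(P,Q)^det(M).
Inverting 18 mod 103: 63. Thus e_{103}(P,Q) = e(P',Q')^{63}.
n = 103 = (1100111)_2 (7 bits, wt 5); accumulate f_{103,P'}(Q'+S)/f_{103,P'}(S) along the 6-step ladder.
Result: e(P',Q') = 93933466526373 + 71176826227440*t + 117439781159926*t^2 + 57760939284366*t^3 + 148455252635622*t^4 + 28652980081153*t^5.
Raise to 63: e(P,Q) = 129704753623020 + 166698901857844*t + 80729458167716*t^2 + 100538784702783*t^3 + 12028955067741*t^4 + 134542147518746*t^5 in mu_{103}.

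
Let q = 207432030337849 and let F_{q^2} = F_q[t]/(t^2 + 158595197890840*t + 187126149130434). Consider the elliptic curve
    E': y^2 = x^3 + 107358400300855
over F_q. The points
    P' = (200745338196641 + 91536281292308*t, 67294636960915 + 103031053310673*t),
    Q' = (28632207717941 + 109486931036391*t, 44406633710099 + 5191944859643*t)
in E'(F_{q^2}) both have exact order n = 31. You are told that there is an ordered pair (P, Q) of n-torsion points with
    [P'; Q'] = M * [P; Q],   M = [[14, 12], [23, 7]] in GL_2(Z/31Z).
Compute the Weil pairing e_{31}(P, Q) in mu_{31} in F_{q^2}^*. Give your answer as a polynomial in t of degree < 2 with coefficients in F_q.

204213812730531 + 190564720560149*t

Under M = [[14,12],[23,7]] in GL_2(Z/31), e_{31}(P',Q') = e_{31}(P,Q)^(14*7-12*23 mod 31).
Hence e(P,Q) = e(P',Q')^{4} where 4 = 8^{-1} mod 31.
Build f_{31,P'} and f_{31,Q'} via the 5-bit ladder of 31=11111_2; evaluate at shifted divisors; quotient in F_{207432030337849^2}.
Miller gives e_{31}(P',Q') = 19832076487696 + 3249660378909*t in F_{207432030337849^2}.
e_{31}(P,Q) = (19832076487696 + 3249660378909*t)^{4} = 204213812730531 + 190564720560149*t.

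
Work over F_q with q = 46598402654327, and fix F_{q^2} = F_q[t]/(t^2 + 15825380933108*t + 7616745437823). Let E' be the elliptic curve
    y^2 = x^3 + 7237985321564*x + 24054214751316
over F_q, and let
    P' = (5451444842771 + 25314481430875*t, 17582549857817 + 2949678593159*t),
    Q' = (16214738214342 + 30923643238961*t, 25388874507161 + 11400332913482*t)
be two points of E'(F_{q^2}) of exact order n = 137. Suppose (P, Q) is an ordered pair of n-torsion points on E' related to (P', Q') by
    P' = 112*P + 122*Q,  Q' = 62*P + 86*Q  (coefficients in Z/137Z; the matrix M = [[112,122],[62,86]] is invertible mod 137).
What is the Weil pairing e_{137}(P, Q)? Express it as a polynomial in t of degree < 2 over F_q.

Since e_{137}(P,P)=e_{137}(Q,Q)=1 and e_{137}(Q,P)=e_{137}(P,Q)^{-1}, expanding e_{137}(112*P + 122*Q,62*P + 86*Q) leaves e(P,Q)^det(M).
det(M) mod 137 = 13; its inverse in (Z/137)^* is 116 (check: 13*116 mod 137 = 1).
Build f_{137,P'} and f_{137,Q'} via the 8-bit ladder of 137=10001001_2; evaluate at shifted divisors; quotient in F_{46598402654327^2}.
Miller gives e_{137}(P',Q') = 21179258967655 + 5054334151300*t in F_{46598402654327^2}.
Hence e(P,Q) = 43576252015717 + 43683524678427*t in F_{46598402654327^2}^*.

43576252015717 + 43683524678427*t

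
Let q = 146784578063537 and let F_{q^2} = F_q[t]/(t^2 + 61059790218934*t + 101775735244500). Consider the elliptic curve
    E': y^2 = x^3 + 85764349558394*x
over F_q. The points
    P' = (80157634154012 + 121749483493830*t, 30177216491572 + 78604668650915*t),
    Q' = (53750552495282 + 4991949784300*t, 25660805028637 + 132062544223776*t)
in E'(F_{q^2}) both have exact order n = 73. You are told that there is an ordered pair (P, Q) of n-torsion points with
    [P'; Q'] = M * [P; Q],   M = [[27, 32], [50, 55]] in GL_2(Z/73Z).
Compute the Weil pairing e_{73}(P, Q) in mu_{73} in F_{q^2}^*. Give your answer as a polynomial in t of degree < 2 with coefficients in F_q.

Alternating bilinearity on E[73] (values in mu_{73} in F_{146784578063537^2}) gives e(P',Q') = e(P,Q)^det(M).
det(M) mod 73 = 31; its inverse in (Z/73)^* is 33 (check: 31*33 mod 73 = 1).
n = 73 = (1001001)_2 (7 bits, wt 3); accumulate f_{73,P'}(Q'+S)/f_{73,P'}(S) along the 6-step ladder.
e_{73}(P',Q') = 66902465930850 + 6272169580772*t.
Raise to 33: e(P,Q) = 115160187643895 + 78258136371867*t in mu_{73}.

115160187643895 + 78258136371867*t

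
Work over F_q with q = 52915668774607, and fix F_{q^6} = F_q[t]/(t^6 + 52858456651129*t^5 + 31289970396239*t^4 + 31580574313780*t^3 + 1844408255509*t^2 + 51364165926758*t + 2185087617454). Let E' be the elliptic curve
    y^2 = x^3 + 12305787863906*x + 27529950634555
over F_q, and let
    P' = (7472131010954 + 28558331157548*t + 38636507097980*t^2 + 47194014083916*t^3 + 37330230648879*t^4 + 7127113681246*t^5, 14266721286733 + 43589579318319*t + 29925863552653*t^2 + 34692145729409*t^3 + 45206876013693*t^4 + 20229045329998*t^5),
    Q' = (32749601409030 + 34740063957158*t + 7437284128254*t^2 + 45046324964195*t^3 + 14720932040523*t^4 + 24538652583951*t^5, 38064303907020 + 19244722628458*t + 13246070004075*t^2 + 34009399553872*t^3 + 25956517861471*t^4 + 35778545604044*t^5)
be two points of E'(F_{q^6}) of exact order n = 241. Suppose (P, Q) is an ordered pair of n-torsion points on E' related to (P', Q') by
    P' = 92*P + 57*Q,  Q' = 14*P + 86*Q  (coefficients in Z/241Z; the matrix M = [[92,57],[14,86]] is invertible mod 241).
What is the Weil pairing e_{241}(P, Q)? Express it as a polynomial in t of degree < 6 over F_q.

25028437432165 + 27504727309843*t + 20575891887*t^2 + 4019592738037*t^3 + 33158634159678*t^4 + 15768160779087*t^5

e_{241} is bilinear + alternating on E[241], so e_{241}(92*P + 57*Q, 14*P + 86*Q) = e_{241}(P,Q)^(92*86-57*14).
det(M) mod 241 = 125; its inverse in (Z/241)^* is 27 (check: 125*27 mod 241 = 1).
Double-and-add over 11110001: 8-1 doublings, 5-1 additions; each step l_{T,T}/v_{2T} or l_{T,P'}/v at Q'+S for random S.
f_P(D_Q)/f_Q(D_P) = 17022832758422 + 29438107183232*t + 8751311461068*t^2 + 7301539416855*t^3 + 11072316379321*t^4 + 12558083378177*t^5.
e_{241}(P,Q) = (17022832758422 + 29438107183232*t + 8751311461068*t^2 + 7301539416855*t^3 + 11072316379321*t^4 + 12558083378177*t^5)^{27} = 25028437432165 + 27504727309843*t + 20575891887*t^2 + 4019592738037*t^3 + 33158634159678*t^4 + 15768160779087*t^5.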